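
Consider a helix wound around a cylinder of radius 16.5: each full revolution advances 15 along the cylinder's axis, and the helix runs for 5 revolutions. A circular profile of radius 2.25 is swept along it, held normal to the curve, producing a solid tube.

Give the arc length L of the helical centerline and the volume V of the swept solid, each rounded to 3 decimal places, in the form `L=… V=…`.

2πR = 2π·16.5 = 103.672558
per-turn = √(103.672558² + 15²) = √(10747.9992 + 225) = √10972.9992 = 104.752084
L = 5 × 104.752084 = 523.760422
V = π·2.25² × L = 15.904313 × 523.760422 = 8330.049591

L=523.760 V=8330.050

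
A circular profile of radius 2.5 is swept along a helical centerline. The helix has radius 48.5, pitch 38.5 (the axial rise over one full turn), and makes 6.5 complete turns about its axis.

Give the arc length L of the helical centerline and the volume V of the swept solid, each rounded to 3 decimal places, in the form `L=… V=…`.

L=1996.520 V=39201.575

2πR = 2π·48.5 = 304.734487
per-turn = √(304.734487² + 38.5²) = √(92863.1078 + 1482.25) = √94345.3578 = 307.156894
L = 6.5 × 307.156894 = 1996.519814
V = π·2.5² × L = 19.634954 × 1996.519814 = 39201.574876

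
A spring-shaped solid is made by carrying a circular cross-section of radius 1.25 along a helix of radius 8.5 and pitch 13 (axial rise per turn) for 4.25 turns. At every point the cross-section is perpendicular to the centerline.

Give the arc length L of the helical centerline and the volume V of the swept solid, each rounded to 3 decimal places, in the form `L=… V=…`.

2πR = 2π·8.5 = 53.407075
per-turn = √(53.407075² + 13²) = √(2852.3157 + 169) = √3021.3157 = 54.966496
L = 4.25 × 54.966496 = 233.607608
V = π·1.25² × L = 4.908739 × 233.607608 = 1146.718662

L=233.608 V=1146.719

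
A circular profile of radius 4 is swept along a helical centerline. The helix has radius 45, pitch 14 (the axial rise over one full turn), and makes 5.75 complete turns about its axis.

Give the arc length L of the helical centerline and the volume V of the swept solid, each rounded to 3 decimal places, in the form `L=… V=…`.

L=1627.766 V=81820.441

2πR = 2π·45 = 282.743339
per-turn = √(282.743339² + 14²) = √(79943.7956 + 196) = √80139.7956 = 283.089731
L = 5.75 × 283.089731 = 1627.765952
V = π·4² × L = 50.265482 × 1627.765952 = 81820.440892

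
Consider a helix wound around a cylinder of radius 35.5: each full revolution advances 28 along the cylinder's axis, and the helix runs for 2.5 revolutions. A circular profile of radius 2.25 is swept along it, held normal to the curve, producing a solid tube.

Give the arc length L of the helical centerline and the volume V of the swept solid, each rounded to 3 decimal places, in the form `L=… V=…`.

L=562.009 V=8938.368

2πR = 2π·35.5 = 223.053078
per-turn = √(223.053078² + 28²) = √(49752.6758 + 784) = √50536.6758 = 224.803638
L = 2.5 × 224.803638 = 562.009096
V = π·2.25² × L = 15.904313 × 562.009096 = 8938.368460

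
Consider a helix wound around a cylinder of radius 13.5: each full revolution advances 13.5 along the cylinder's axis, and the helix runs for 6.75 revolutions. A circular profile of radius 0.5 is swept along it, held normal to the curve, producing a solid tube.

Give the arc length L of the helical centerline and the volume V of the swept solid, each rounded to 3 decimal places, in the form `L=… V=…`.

2πR = 2π·13.5 = 84.823002
per-turn = √(84.823002² + 13.5²) = √(7194.9416 + 182.25) = √7377.1916 = 85.890579
L = 6.75 × 85.890579 = 579.761410
V = π·0.5² × L = 0.785398 × 579.761410 = 455.343547

L=579.761 V=455.344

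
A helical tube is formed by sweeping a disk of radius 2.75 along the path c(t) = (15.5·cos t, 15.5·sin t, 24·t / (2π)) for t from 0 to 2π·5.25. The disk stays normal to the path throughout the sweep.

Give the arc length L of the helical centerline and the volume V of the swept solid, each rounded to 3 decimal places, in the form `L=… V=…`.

L=526.591 V=12510.897

2πR = 2π·15.5 = 97.389372
per-turn = √(97.389372² + 24²) = √(9484.6898 + 576) = √10060.6898 = 100.302990
L = 5.25 × 100.302990 = 526.590698
V = π·2.75² × L = 23.758294 × 526.590698 = 12510.896859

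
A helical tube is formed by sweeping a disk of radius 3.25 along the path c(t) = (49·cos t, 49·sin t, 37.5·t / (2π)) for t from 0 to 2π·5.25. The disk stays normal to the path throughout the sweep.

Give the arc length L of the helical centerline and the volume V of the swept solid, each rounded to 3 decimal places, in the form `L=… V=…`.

L=1628.295 V=54031.837

2πR = 2π·49 = 307.876080
per-turn = √(307.876080² + 37.5²) = √(94787.6807 + 1406.25) = √96193.9307 = 310.151464
L = 5.25 × 310.151464 = 1628.295186
V = π·3.25² × L = 33.183072 × 1628.295186 = 54031.837064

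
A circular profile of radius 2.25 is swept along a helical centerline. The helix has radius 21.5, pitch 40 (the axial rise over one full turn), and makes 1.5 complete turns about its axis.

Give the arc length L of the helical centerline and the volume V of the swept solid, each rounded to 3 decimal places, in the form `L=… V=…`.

L=211.329 V=3361.045

2πR = 2π·21.5 = 135.088484
per-turn = √(135.088484² + 40²) = √(18248.8985 + 1600) = √19848.8985 = 140.886119
L = 1.5 × 140.886119 = 211.329179
V = π·2.25² × L = 15.904313 × 211.329179 = 3361.045361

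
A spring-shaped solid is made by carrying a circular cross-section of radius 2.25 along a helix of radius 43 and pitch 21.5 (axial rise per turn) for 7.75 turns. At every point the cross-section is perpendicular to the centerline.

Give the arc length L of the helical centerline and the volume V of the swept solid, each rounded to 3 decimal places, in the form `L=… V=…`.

2πR = 2π·43 = 270.176968
per-turn = √(270.176968² + 21.5²) = √(72995.5942 + 462.25) = √73457.8442 = 271.031076
L = 7.75 × 271.031076 = 2100.490839
V = π·2.25² × L = 15.904313 × 2100.490839 = 33406.863354

L=2100.491 V=33406.863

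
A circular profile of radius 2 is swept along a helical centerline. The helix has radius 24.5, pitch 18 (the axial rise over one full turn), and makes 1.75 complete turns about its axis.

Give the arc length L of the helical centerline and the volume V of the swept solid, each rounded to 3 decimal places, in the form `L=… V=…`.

L=271.227 V=3408.339

2πR = 2π·24.5 = 153.938040
per-turn = √(153.938040² + 18²) = √(23696.9202 + 324) = √24020.9202 = 154.986839
L = 1.75 × 154.986839 = 271.226968
V = π·2² × L = 12.566371 × 271.226968 = 3408.338597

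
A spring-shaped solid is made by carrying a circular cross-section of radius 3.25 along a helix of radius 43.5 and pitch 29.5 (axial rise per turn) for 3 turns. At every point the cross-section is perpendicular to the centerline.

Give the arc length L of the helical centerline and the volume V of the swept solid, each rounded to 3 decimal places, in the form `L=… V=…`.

2πR = 2π·43.5 = 273.318561
per-turn = √(273.318561² + 29.5²) = √(74703.0357 + 870.25) = √75573.2857 = 274.905958
L = 3 × 274.905958 = 824.717874
V = π·3.25² × L = 33.183072 × 824.717874 = 27366.672920

L=824.718 V=27366.673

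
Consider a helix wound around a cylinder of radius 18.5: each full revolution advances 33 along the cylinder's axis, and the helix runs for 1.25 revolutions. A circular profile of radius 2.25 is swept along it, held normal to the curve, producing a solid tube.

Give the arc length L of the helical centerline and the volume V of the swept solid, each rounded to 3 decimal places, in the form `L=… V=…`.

2πR = 2π·18.5 = 116.238928
per-turn = √(116.238928² + 33²) = √(13511.4884 + 1089) = √14600.4884 = 120.832481
L = 1.25 × 120.832481 = 151.040601
V = π·2.25² × L = 15.904313 × 151.040601 = 2402.196966

L=151.041 V=2402.197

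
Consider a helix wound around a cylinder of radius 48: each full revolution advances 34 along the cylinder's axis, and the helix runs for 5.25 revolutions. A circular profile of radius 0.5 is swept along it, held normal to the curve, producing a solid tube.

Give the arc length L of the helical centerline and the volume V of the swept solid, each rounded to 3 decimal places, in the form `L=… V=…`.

L=1593.393 V=1251.448

2πR = 2π·48 = 301.592895
per-turn = √(301.592895² + 34²) = √(90958.2742 + 1156) = √92114.2742 = 303.503335
L = 5.25 × 303.503335 = 1593.392507
V = π·0.5² × L = 0.785398 × 1593.392507 = 1251.447549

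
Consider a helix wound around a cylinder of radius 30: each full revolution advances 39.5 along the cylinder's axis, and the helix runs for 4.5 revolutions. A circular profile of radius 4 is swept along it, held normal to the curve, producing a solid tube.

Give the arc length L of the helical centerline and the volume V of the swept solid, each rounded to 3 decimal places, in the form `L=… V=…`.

2πR = 2π·30 = 188.495559
per-turn = √(188.495559² + 39.5²) = √(35530.5758 + 1560.25) = √37090.8258 = 192.589786
L = 4.5 × 192.589786 = 866.654039
V = π·4² × L = 50.265482 × 866.654039 = 43562.783395

L=866.654 V=43562.783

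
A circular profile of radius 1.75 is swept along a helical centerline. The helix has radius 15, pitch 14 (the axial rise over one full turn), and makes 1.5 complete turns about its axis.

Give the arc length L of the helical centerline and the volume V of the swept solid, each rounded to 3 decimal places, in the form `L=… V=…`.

2πR = 2π·15 = 94.247780
per-turn = √(94.247780² + 14²) = √(8882.6440 + 196) = √9078.6440 = 95.281918
L = 1.5 × 95.281918 = 142.922877
V = π·1.75² × L = 9.621128 × 142.922877 = 1375.079227

L=142.923 V=1375.079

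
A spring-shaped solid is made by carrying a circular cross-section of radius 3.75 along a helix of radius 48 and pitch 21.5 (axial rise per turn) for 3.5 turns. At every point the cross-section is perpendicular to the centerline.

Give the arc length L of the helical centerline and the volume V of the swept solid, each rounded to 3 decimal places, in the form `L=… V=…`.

L=1058.254 V=46752.227

2πR = 2π·48 = 301.592895
per-turn = √(301.592895² + 21.5²) = √(90958.2742 + 462.25) = √91420.5242 = 302.358271
L = 3.5 × 302.358271 = 1058.253949
V = π·3.75² × L = 44.178647 × 1058.253949 = 46752.227331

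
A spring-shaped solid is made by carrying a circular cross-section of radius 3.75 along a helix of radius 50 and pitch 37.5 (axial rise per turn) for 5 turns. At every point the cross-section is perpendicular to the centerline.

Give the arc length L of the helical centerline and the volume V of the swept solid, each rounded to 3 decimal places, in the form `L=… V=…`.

L=1581.947 V=69888.292

2πR = 2π·50 = 314.159265
per-turn = √(314.159265² + 37.5²) = √(98696.0440 + 1406.25) = √100102.2940 = 316.389466
L = 5 × 316.389466 = 1581.947329
V = π·3.75² × L = 44.178647 × 1581.947329 = 69888.292111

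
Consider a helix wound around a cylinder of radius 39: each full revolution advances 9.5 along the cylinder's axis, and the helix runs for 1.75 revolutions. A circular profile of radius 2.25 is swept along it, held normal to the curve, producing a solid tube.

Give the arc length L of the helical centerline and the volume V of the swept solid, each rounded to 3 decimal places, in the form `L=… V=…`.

L=429.150 V=6825.329

2πR = 2π·39 = 245.044227
per-turn = √(245.044227² + 9.5²) = √(60046.6732 + 90.25) = √60136.9232 = 245.228308
L = 1.75 × 245.228308 = 429.149539
V = π·2.25² × L = 15.904313 × 429.149539 = 6825.328517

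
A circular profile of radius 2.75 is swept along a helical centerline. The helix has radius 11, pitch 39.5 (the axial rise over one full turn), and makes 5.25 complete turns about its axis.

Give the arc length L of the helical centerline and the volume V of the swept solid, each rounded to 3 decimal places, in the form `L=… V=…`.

L=417.932 V=9929.358

2πR = 2π·11 = 69.115038
per-turn = √(69.115038² + 39.5²) = √(4776.8885 + 1560.25) = √6337.1385 = 79.606146
L = 5.25 × 79.606146 = 417.932268
V = π·2.75² × L = 23.758294 × 417.932268 = 9929.357883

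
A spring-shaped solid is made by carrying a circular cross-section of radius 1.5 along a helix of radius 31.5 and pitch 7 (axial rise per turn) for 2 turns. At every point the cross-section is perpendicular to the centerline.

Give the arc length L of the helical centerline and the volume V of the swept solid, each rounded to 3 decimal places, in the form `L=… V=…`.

L=396.088 V=2799.782

2πR = 2π·31.5 = 197.920337
per-turn = √(197.920337² + 7²) = √(39172.4599 + 49) = √39221.4599 = 198.044086
L = 2 × 198.044086 = 396.088171
V = π·1.5² × L = 7.068583 × 396.088171 = 2799.782301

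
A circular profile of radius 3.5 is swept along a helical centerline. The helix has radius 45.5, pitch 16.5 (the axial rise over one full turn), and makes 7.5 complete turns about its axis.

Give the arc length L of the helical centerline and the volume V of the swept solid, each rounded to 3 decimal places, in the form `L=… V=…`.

2πR = 2π·45.5 = 285.884931
per-turn = √(285.884931² + 16.5²) = √(81730.1940 + 272.25) = √82002.4440 = 286.360689
L = 7.5 × 286.360689 = 2147.705165
V = π·3.5² × L = 38.484510 × 2147.705165 = 82653.380929

L=2147.705 V=82653.381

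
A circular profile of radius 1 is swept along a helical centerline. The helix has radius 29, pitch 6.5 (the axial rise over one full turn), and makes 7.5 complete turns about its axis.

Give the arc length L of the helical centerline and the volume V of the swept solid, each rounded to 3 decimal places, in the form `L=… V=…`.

L=1367.462 V=4296.009

2πR = 2π·29 = 182.212374
per-turn = √(182.212374² + 6.5²) = √(33201.3492 + 42.25) = √33243.5992 = 182.328273
L = 7.5 × 182.328273 = 1367.462049
V = π·1² × L = 3.141593 × 1367.462049 = 4296.008727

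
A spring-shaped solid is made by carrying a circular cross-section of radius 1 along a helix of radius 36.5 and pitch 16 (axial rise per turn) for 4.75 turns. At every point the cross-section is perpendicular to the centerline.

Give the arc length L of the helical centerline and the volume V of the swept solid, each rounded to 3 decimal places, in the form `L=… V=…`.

L=1091.995 V=3430.604

2πR = 2π·36.5 = 229.336264
per-turn = √(229.336264² + 16²) = √(52595.1219 + 256) = √52851.1219 = 229.893719
L = 4.75 × 229.893719 = 1091.995163
V = π·1² × L = 3.141593 × 1091.995163 = 3430.603983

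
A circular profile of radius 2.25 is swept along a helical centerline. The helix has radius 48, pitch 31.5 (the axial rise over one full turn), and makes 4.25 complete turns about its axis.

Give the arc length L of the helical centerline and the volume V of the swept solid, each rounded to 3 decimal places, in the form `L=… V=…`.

2πR = 2π·48 = 301.592895
per-turn = √(301.592895² + 31.5²) = √(90958.2742 + 992.25) = √91950.5242 = 303.233448
L = 4.25 × 303.233448 = 1288.742155
V = π·2.25² × L = 15.904313 × 1288.742155 = 20496.558367

L=1288.742 V=20496.558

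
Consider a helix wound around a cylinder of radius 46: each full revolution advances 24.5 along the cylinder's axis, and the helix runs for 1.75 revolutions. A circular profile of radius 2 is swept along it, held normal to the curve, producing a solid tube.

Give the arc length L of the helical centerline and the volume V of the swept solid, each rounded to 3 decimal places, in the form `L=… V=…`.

L=507.610 V=6378.820

2πR = 2π·46 = 289.026524
per-turn = √(289.026524² + 24.5²) = √(83536.3317 + 600.25) = √84136.5817 = 290.063065
L = 1.75 × 290.063065 = 507.610364
V = π·2² × L = 12.566371 × 507.610364 = 6378.819958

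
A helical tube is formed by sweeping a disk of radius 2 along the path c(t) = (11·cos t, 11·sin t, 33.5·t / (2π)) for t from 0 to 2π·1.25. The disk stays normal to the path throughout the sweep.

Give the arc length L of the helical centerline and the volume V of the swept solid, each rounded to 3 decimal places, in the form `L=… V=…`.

2πR = 2π·11 = 69.115038
per-turn = √(69.115038² + 33.5²) = √(4776.8885 + 1122.25) = √5899.1385 = 76.805850
L = 1.25 × 76.805850 = 96.007312
V = π·2² × L = 12.566371 × 96.007312 = 1206.463464

L=96.007 V=1206.463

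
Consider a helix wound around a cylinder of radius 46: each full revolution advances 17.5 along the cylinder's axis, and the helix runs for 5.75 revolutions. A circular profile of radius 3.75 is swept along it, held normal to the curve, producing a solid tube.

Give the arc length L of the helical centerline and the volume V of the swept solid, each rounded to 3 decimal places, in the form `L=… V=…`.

2πR = 2π·46 = 289.026524
per-turn = √(289.026524² + 17.5²) = √(83536.3317 + 306.25) = √83842.5817 = 289.555835
L = 5.75 × 289.555835 = 1664.946052
V = π·3.75² × L = 44.178647 × 1664.946052 = 73555.063388

L=1664.946 V=73555.063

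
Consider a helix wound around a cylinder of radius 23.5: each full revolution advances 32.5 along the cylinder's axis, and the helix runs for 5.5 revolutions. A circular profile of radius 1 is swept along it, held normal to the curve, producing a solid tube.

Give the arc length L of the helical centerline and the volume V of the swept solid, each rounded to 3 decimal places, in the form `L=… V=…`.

L=831.541 V=2612.364

2πR = 2π·23.5 = 147.654855
per-turn = √(147.654855² + 32.5²) = √(21801.9561 + 1056.25) = √22858.2061 = 151.189306
L = 5.5 × 151.189306 = 831.541181
V = π·1² × L = 3.141593 × 831.541181 = 2612.363664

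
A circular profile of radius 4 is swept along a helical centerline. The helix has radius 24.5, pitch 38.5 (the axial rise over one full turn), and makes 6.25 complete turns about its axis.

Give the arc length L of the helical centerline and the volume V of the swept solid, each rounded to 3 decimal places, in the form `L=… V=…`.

L=991.747 V=49850.622

2πR = 2π·24.5 = 153.938040
per-turn = √(153.938040² + 38.5²) = √(23696.9202 + 1482.25) = √25179.1702 = 158.679457
L = 6.25 × 158.679457 = 991.746608
V = π·4² × L = 50.265482 × 991.746608 = 49850.621731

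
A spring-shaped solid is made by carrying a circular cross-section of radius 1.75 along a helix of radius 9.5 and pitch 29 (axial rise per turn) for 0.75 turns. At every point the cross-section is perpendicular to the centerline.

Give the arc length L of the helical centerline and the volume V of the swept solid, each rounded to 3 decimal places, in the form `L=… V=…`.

2πR = 2π·9.5 = 59.690260
per-turn = √(59.690260² + 29²) = √(3562.9272 + 841) = √4403.9272 = 66.362092
L = 0.75 × 66.362092 = 49.771569
V = π·1.75² × L = 9.621128 × 49.771569 = 478.858608

L=49.772 V=478.859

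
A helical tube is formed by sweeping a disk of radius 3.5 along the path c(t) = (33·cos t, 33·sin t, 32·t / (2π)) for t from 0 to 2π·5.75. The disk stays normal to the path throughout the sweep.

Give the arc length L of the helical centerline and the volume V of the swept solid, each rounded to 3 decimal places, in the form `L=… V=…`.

2πR = 2π·33 = 207.345115
per-turn = √(207.345115² + 32²) = √(42991.9968 + 1024) = √44015.9968 = 209.799897
L = 5.75 × 209.799897 = 1206.349408
V = π·3.5² × L = 38.484510 × 1206.349408 = 46425.765849

L=1206.349 V=46425.766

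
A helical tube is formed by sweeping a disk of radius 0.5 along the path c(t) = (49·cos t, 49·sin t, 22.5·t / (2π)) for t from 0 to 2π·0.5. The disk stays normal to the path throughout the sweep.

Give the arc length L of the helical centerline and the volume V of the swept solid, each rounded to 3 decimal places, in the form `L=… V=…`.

L=154.349 V=121.225

2πR = 2π·49 = 307.876080
per-turn = √(307.876080² + 22.5²) = √(94787.6807 + 506.25) = √95293.9307 = 308.697150
L = 0.5 × 308.697150 = 154.348575
V = π·0.5² × L = 0.785398 × 154.348575 = 121.225087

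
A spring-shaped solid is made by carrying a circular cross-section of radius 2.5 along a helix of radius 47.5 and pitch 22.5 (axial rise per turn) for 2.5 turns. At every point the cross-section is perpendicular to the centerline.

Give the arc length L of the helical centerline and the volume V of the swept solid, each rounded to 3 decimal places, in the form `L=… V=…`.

2πR = 2π·47.5 = 298.451302
per-turn = √(298.451302² + 22.5²) = √(89073.1797 + 506.25) = √89579.4297 = 299.298229
L = 2.5 × 299.298229 = 748.245572
V = π·2.5² × L = 19.634954 × 748.245572 = 14691.767447

L=748.246 V=14691.767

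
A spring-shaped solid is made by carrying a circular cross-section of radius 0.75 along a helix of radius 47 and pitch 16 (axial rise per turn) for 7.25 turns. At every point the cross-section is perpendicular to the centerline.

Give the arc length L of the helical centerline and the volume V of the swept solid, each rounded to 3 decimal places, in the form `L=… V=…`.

L=2144.136 V=3789.000

2πR = 2π·47 = 295.309709
per-turn = √(295.309709² + 16²) = √(87207.8245 + 256) = √87463.8245 = 295.742835
L = 7.25 × 295.742835 = 2144.135554
V = π·0.75² × L = 1.767146 × 2144.135554 = 3789.000284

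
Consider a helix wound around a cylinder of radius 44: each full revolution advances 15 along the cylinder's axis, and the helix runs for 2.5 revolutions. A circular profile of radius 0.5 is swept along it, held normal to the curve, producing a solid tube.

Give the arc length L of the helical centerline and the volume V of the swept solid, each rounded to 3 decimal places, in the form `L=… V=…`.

L=692.167 V=543.627

2πR = 2π·44 = 276.460154
per-turn = √(276.460154² + 15²) = √(76430.2165 + 225) = √76655.2165 = 276.866785
L = 2.5 × 276.866785 = 692.166962
V = π·0.5² × L = 0.785398 × 692.166962 = 543.626661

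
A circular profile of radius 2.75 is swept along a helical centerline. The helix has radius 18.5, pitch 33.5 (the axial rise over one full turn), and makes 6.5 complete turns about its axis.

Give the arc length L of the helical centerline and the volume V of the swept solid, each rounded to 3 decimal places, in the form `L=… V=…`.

2πR = 2π·18.5 = 116.238928
per-turn = √(116.238928² + 33.5²) = √(13511.4884 + 1122.25) = √14633.7384 = 120.969990
L = 6.5 × 120.969990 = 786.304934
V = π·2.75² × L = 23.758294 × 786.304934 = 18681.264132

L=786.305 V=18681.264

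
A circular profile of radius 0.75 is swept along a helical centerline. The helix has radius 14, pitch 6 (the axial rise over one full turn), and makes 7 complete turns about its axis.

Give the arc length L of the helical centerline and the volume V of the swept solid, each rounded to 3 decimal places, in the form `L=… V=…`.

L=617.183 V=1090.652

2πR = 2π·14 = 87.964594
per-turn = √(87.964594² + 6²) = √(7737.7699 + 36) = √7773.7699 = 88.168985
L = 7 × 88.168985 = 617.182892
V = π·0.75² × L = 1.767146 × 617.182892 = 1090.652198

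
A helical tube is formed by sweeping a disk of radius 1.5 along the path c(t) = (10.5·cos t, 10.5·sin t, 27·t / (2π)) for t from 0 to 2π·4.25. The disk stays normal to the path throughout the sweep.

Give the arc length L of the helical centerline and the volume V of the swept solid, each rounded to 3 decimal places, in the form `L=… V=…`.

L=302.960 V=2141.495

2πR = 2π·10.5 = 65.973446
per-turn = √(65.973446² + 27²) = √(4352.4955 + 729) = √5081.4955 = 71.284609
L = 4.25 × 71.284609 = 302.959590
V = π·1.5² × L = 7.068583 × 302.959590 = 2141.495151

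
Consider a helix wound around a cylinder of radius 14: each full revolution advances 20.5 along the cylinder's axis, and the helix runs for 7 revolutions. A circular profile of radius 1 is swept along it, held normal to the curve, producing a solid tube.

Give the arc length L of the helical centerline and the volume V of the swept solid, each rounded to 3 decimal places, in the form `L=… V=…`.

L=632.252 V=1986.279

2πR = 2π·14 = 87.964594
per-turn = √(87.964594² + 20.5²) = √(7737.7699 + 420.25) = √8158.0199 = 90.321757
L = 7 × 90.321757 = 632.252301
V = π·1² × L = 3.141593 × 632.252301 = 1986.279185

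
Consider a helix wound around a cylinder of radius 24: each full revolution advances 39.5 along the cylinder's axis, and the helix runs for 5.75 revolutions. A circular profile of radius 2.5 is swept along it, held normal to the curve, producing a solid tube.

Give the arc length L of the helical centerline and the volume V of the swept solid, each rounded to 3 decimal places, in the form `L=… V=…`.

2πR = 2π·24 = 150.796447
per-turn = √(150.796447² + 39.5²) = √(22739.5685 + 1560.25) = √24299.8185 = 155.883991
L = 5.75 × 155.883991 = 896.332946
V = π·2.5² × L = 19.634954 × 896.332946 = 17599.456244

L=896.333 V=17599.456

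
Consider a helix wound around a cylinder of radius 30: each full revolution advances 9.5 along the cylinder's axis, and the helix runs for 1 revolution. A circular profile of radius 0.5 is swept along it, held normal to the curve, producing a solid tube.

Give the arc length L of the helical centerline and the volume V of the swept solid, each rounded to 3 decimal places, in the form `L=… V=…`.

L=188.735 V=148.232

2πR = 2π·30 = 188.495559
per-turn = √(188.495559² + 9.5²) = √(35530.5758 + 90.25) = √35620.8258 = 188.734803
L = 1 × 188.734803 = 188.734803
V = π·0.5² × L = 0.785398 × 188.734803 = 148.231968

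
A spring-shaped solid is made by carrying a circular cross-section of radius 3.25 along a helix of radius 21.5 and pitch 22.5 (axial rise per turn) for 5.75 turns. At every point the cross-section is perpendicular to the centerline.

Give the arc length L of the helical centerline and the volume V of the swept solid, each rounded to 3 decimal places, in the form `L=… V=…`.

L=787.459 V=26130.318

2πR = 2π·21.5 = 135.088484
per-turn = √(135.088484² + 22.5²) = √(18248.8985 + 506.25) = √18755.1485 = 136.949438
L = 5.75 × 136.949438 = 787.459268
V = π·3.25² × L = 33.183072 × 787.459268 = 26130.317900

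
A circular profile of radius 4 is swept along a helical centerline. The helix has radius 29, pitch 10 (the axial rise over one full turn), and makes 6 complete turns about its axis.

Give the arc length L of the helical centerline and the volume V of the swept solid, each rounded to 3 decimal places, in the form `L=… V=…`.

L=1094.919 V=55036.654

2πR = 2π·29 = 182.212374
per-turn = √(182.212374² + 10²) = √(33201.3492 + 100) = √33301.3492 = 182.486573
L = 6 × 182.486573 = 1094.919436
V = π·4² × L = 50.265482 × 1094.919436 = 55036.653704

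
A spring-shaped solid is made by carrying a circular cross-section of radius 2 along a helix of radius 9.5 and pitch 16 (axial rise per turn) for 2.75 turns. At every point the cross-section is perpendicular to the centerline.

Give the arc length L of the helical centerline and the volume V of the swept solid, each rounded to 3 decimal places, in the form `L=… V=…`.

2πR = 2π·9.5 = 59.690260
per-turn = √(59.690260² + 16²) = √(3562.9272 + 256) = √3818.9272 = 61.797469
L = 2.75 × 61.797469 = 169.943040
V = π·2² × L = 12.566371 × 169.943040 = 2135.567225

L=169.943 V=2135.567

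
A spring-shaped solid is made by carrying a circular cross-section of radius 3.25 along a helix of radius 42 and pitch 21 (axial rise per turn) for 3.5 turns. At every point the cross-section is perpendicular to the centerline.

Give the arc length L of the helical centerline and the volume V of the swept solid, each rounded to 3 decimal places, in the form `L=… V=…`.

L=926.548 V=30745.713

2πR = 2π·42 = 263.893783
per-turn = √(263.893783² + 21²) = √(69639.9287 + 441) = √70080.9287 = 264.728028
L = 3.5 × 264.728028 = 926.548097
V = π·3.25² × L = 33.183072 × 926.548097 = 30745.712587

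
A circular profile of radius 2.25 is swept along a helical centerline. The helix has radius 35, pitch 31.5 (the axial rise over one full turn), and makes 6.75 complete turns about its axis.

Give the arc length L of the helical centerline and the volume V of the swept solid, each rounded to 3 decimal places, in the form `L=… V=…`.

2πR = 2π·35 = 219.911486
per-turn = √(219.911486² + 31.5²) = √(48361.0616 + 992.25) = √49353.3116 = 222.156052
L = 6.75 × 222.156052 = 1499.553353
V = π·2.25² × L = 15.904313 × 1499.553353 = 23849.365598

L=1499.553 V=23849.366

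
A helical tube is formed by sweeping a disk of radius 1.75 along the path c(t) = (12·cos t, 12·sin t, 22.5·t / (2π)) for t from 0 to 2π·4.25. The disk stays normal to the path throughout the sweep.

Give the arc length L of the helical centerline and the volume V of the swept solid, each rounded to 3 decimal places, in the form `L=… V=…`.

L=334.406 V=3217.365

2πR = 2π·12 = 75.398224
per-turn = √(75.398224² + 22.5²) = √(5684.8921 + 506.25) = √6191.1421 = 78.683811
L = 4.25 × 78.683811 = 334.406197
V = π·1.75² × L = 9.621128 × 334.406197 = 3217.364662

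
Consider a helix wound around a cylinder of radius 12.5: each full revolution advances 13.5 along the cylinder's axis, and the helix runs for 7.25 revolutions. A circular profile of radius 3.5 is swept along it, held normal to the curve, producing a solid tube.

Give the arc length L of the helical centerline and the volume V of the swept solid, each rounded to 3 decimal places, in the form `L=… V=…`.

2πR = 2π·12.5 = 78.539816
per-turn = √(78.539816² + 13.5²) = √(6168.5028 + 182.25) = √6350.7528 = 79.691610
L = 7.25 × 79.691610 = 577.764175
V = π·3.5² × L = 38.484510 × 577.764175 = 22234.971159

L=577.764 V=22234.971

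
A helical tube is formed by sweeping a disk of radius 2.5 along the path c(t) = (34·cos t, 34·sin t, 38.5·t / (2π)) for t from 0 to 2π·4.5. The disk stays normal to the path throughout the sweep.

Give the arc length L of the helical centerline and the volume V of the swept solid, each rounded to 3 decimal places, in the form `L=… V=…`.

2πR = 2π·34 = 213.628300
per-turn = √(213.628300² + 38.5²) = √(45637.0508 + 1482.25) = √47119.3008 = 217.069806
L = 4.5 × 217.069806 = 976.814128
V = π·2.5² × L = 19.634954 × 976.814128 = 19179.700548

L=976.814 V=19179.701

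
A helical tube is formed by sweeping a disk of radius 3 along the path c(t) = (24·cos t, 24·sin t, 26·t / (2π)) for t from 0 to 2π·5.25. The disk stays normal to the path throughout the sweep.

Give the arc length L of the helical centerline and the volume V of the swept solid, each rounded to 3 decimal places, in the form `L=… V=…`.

L=803.363 V=22714.545

2πR = 2π·24 = 150.796447
per-turn = √(150.796447² + 26²) = √(22739.5685 + 676) = √23415.5685 = 153.021464
L = 5.25 × 153.021464 = 803.362688
V = π·3² × L = 28.274334 × 803.362688 = 22714.544859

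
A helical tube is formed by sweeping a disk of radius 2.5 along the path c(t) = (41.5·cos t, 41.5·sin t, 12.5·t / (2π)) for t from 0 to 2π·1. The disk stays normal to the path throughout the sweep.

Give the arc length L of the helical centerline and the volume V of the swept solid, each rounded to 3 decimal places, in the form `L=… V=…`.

L=261.052 V=5125.737

2πR = 2π·41.5 = 260.752190
per-turn = √(260.752190² + 12.5²) = √(67991.7047 + 156.25) = √68147.9547 = 261.051632
L = 1 × 261.051632 = 261.051632
V = π·2.5² × L = 19.634954 × 261.051632 = 5125.736814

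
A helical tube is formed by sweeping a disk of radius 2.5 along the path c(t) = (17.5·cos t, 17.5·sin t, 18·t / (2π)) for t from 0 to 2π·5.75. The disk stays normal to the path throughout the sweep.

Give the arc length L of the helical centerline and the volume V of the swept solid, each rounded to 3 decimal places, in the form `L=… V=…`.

L=640.661 V=12579.351

2πR = 2π·17.5 = 109.955743
per-turn = √(109.955743² + 18²) = √(12090.2654 + 324) = √12414.2654 = 111.419322
L = 5.75 × 111.419322 = 640.661103
V = π·2.5² × L = 19.634954 × 640.661103 = 12579.351351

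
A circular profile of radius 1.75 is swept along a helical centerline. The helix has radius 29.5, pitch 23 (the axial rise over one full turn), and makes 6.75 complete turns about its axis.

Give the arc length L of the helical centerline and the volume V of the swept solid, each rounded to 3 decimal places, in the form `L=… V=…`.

L=1260.735 V=12129.690

2πR = 2π·29.5 = 185.353967
per-turn = √(185.353967² + 23²) = √(34356.0929 + 529) = √34885.0929 = 186.775515
L = 6.75 × 186.775515 = 1260.734725
V = π·1.75² × L = 9.621128 × 1260.734725 = 12129.689532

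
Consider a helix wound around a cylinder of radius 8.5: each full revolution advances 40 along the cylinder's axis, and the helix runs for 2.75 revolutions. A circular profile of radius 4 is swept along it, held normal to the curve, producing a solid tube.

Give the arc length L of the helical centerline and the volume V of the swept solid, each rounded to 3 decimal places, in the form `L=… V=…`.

L=183.496 V=9223.495

2πR = 2π·8.5 = 53.407075
per-turn = √(53.407075² + 40²) = √(2852.3157 + 1600) = √4452.3157 = 66.725675
L = 2.75 × 66.725675 = 183.495606
V = π·4² × L = 50.265482 × 183.495606 = 9223.495144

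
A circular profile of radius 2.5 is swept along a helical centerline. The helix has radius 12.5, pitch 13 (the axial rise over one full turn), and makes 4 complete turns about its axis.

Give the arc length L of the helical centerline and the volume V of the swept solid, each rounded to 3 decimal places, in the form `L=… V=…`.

L=318.434 V=6252.432

2πR = 2π·12.5 = 78.539816
per-turn = √(78.539816² + 13²) = √(6168.5028 + 169) = √6337.5028 = 79.608434
L = 4 × 79.608434 = 318.433736
V = π·2.5² × L = 19.634954 × 318.433736 = 6252.431779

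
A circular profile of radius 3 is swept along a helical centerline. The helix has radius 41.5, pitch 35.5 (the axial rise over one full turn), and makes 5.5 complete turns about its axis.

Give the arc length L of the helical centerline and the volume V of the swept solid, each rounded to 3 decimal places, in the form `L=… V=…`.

2πR = 2π·41.5 = 260.752190
per-turn = √(260.752190² + 35.5²) = √(67991.7047 + 1260.25) = √69251.9547 = 263.157661
L = 5.5 × 263.157661 = 1447.367137
V = π·3² × L = 28.274334 × 1447.367137 = 40923.341691

L=1447.367 V=40923.342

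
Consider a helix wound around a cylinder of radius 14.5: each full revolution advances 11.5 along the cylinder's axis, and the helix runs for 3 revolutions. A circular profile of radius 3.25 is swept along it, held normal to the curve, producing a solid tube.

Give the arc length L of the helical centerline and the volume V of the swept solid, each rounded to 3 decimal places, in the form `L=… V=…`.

L=275.487 V=9141.517

2πR = 2π·14.5 = 91.106187
per-turn = √(91.106187² + 11.5²) = √(8300.3373 + 132.25) = √8432.5873 = 91.829120
L = 3 × 91.829120 = 275.487360
V = π·3.25² × L = 33.183072 × 275.487360 = 9141.517025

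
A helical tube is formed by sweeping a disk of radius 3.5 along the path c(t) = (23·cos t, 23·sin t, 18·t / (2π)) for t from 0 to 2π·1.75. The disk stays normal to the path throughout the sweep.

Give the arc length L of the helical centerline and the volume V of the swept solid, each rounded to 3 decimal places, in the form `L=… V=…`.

2πR = 2π·23 = 144.513262
per-turn = √(144.513262² + 18²) = √(20884.0829 + 324) = √21208.0829 = 145.629952
L = 1.75 × 145.629952 = 254.852416
V = π·3.5² × L = 38.484510 × 254.852416 = 9807.870352

L=254.852 V=9807.870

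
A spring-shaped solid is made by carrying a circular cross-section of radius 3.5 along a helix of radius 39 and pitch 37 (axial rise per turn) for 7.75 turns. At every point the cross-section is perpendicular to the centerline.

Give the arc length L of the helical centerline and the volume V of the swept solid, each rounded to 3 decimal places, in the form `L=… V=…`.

2πR = 2π·39 = 245.044227
per-turn = √(245.044227² + 37²) = √(60046.6732 + 1369) = √61415.6732 = 247.821858
L = 7.75 × 247.821858 = 1920.619398
V = π·3.5² × L = 38.484510 × 1920.619398 = 73914.096423

L=1920.619 V=73914.096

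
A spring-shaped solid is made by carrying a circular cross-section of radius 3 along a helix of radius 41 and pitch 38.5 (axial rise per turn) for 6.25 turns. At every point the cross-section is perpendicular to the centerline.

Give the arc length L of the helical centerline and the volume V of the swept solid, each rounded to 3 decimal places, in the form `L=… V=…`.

2πR = 2π·41 = 257.610598
per-turn = √(257.610598² + 38.5²) = √(66363.2200 + 1482.25) = √67845.4700 = 260.471630
L = 6.25 × 260.471630 = 1627.947687
V = π·3² × L = 28.274334 × 1627.947687 = 46029.136445

L=1627.948 V=46029.136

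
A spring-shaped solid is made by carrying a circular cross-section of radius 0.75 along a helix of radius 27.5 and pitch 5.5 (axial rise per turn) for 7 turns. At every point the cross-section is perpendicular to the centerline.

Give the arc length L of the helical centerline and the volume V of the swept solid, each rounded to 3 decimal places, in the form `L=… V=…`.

L=1210.126 V=2138.469

2πR = 2π·27.5 = 172.787596
per-turn = √(172.787596² + 5.5²) = √(29855.5533 + 30.25) = √29885.8033 = 172.875109
L = 7 × 172.875109 = 1210.125763
V = π·0.75² × L = 1.767146 × 1210.125763 = 2138.468741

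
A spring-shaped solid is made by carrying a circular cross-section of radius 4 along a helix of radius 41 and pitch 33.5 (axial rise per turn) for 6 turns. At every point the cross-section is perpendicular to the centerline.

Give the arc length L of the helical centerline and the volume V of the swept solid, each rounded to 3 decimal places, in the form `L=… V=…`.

2πR = 2π·41 = 257.610598
per-turn = √(257.610598² + 33.5²) = √(66363.2200 + 1122.25) = √67485.4700 = 259.779657
L = 6 × 259.779657 = 1558.677940
V = π·4² × L = 50.265482 × 1558.677940 = 78347.698635

L=1558.678 V=78347.699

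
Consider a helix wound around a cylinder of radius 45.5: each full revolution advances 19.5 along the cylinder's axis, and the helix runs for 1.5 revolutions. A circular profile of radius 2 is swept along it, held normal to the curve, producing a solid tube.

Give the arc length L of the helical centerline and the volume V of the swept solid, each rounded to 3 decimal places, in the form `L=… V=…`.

2πR = 2π·45.5 = 285.884931
per-turn = √(285.884931² + 19.5²) = √(81730.1940 + 380.25) = √82110.4440 = 286.549200
L = 1.5 × 286.549200 = 429.823800
V = π·2² × L = 12.566371 × 429.823800 = 5401.325170

L=429.824 V=5401.325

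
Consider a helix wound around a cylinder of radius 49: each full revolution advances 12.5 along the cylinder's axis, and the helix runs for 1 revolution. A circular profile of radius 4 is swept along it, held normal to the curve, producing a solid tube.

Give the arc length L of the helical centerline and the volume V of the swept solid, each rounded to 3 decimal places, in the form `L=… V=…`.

L=308.130 V=15488.290

2πR = 2π·49 = 307.876080
per-turn = √(307.876080² + 12.5²) = √(94787.6807 + 156.25) = √94943.9307 = 308.129730
L = 1 × 308.129730 = 308.129730
V = π·4² × L = 50.265482 × 308.129730 = 15488.289551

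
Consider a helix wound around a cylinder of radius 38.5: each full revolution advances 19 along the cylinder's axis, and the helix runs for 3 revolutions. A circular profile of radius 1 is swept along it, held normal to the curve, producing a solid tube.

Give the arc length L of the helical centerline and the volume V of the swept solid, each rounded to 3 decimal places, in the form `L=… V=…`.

2πR = 2π·38.5 = 241.902634
per-turn = √(241.902634² + 19²) = √(58516.8845 + 361) = √58877.8845 = 242.647655
L = 3 × 242.647655 = 727.942965
V = π·1² × L = 3.141593 × 727.942965 = 2286.900271

L=727.943 V=2286.900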